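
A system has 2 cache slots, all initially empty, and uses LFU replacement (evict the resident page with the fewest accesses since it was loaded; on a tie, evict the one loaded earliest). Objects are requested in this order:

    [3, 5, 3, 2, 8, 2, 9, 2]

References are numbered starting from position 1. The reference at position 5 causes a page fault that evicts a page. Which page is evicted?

pos 1: 3 → miss, frames {3}
pos 2: 5 → miss, frames {3,5}
pos 3: 3 → hit
pos 4: 2 → miss, evict 5, frames {3,2}
pos 5: 8 → miss, evict 2, frames {3,8}
At position 5, page 2 is evicted.

2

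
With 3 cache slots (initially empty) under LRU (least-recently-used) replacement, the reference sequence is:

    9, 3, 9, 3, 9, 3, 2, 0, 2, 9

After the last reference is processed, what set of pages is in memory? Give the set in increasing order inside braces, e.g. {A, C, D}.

9: miss, frames {9}
3: miss, frames {9,3}
9: hit
3: hit
9: hit
3: hit
2: miss, frames {9,3,2}
0: miss, evict 9, frames {3,2,0}
2: hit
9: miss, evict 3, frames {0,2,9}

{0, 2, 9}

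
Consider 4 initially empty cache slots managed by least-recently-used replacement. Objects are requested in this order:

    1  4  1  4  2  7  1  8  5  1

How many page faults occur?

6

1: fault, frames {1}
4: fault, frames {1,4}
1: hit
4: hit
2: fault, frames {1,4,2}
7: fault, frames {1,4,2,7}
1: hit
8: fault, evict 4, frames {2,7,1,8}
5: fault, evict 2, frames {7,1,8,5}
1: hit
Page faults: 6.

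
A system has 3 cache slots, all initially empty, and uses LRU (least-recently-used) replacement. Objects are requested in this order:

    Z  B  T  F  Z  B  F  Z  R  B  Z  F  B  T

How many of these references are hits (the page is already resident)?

4

Z -> miss, frames [Z]
B -> miss, frames [Z, B]
T -> miss, frames [Z, B, T]
F -> miss, evict Z, frames [B, T, F]
Z -> miss, evict B, frames [T, F, Z]
B -> miss, evict T, frames [F, Z, B]
F -> hit
Z -> hit
R -> miss, evict B, frames [F, Z, R]
B -> miss, evict F, frames [Z, R, B]
Z -> hit
F -> miss, evict R, frames [B, Z, F]
B -> hit
T -> miss, evict Z, frames [F, B, T]
Hits: 4.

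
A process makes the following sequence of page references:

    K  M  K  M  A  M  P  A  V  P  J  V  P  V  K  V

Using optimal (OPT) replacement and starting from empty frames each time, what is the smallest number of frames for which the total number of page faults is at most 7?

f=1: 16 faults
f=2: 8 faults
f=3: 7 faults
f=4: 6 faults
f=5: 6 faults
f=6: 6 faults
Smallest f with faults ≤ 7 is 3.

3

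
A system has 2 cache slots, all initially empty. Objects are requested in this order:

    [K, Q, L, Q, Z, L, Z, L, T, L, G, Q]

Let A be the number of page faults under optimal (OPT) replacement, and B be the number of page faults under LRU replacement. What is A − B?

-1

Under OPT: F F F . F . . . F . F F → 7 faults.
Under LRU: F F F . F F . . F . F F → 8 faults.
A − B = 7 − 8 = -1.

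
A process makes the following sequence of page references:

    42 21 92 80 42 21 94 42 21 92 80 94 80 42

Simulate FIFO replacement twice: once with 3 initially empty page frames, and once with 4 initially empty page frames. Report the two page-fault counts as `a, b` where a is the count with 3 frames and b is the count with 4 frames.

10, 11

3 frames: F F F F F F F . . F F . . F → 10 faults.
4 frames: F F F F . . F F F F F F . F → 11 faults.
11 > 10: adding a frame increased faults — Belady's anomaly.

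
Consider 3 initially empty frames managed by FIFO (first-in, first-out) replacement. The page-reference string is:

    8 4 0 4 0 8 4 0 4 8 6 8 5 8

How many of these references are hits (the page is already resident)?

8: fault, frames (8)
4: fault, frames (8 4)
0: fault, frames (8 4 0)
4: hit
0: hit
8: hit
4: hit
0: hit
4: hit
8: hit
6: fault, evict 8, frames (4 0 6)
8: fault, evict 4, frames (0 6 8)
5: fault, evict 0, frames (6 8 5)
8: hit
Hits: 8.

8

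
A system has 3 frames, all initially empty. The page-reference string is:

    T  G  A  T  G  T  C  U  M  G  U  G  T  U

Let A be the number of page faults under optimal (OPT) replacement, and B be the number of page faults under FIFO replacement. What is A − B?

Under OPT: F F F . . . F F F . . . F . → 7 faults.
Under FIFO: F F F . . . F F F F . . F F → 9 faults.
A − B = 7 − 9 = -2.

-2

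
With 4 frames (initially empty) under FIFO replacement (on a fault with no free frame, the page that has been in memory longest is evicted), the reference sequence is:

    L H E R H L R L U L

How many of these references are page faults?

6

L: fault, frames [L]
H: fault, frames [L, H]
E: fault, frames [L, H, E]
R: fault, frames [L, H, E, R]
H: hit
L: hit
R: hit
L: hit
U: fault, evict L, frames [H, E, R, U]
L: fault, evict H, frames [E, R, U, L]
Page faults: 6.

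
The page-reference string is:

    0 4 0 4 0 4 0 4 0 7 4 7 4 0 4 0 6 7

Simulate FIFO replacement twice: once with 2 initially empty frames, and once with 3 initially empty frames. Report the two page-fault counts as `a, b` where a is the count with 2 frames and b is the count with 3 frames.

7, 4

2 frames: F F . . . . . . . F . . . F F . F F → 7 faults.
3 frames: F F . . . . . . . F . . . . . . F . → 4 faults.
4 < 7: adding a frame reduced faults, as is typical.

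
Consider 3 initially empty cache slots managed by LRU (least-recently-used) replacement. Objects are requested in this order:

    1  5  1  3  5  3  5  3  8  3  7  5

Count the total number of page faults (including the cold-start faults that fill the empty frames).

1: fault, frames {1}
5: fault, frames {1,5}
1: hit
3: fault, frames {5,1,3}
5: hit
3: hit
5: hit
3: hit
8: fault, evict 1, frames {5,3,8}
3: hit
7: fault, evict 5, frames {8,3,7}
5: fault, evict 8, frames {3,7,5}
Page faults: 6.

6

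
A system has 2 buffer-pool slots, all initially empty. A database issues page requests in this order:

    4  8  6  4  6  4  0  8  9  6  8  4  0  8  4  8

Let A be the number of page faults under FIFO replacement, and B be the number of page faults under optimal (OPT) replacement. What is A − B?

3

Under FIFO: F F F F . . F F F F F F F F F . → 13 faults.
Under OPT: F F F . . . F F F . F F F . F . → 10 faults.
A − B = 13 − 10 = 3.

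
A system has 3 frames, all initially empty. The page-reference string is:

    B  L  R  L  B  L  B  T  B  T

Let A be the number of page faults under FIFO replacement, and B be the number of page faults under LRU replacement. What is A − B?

1

Under FIFO: F F F . . . . F F . → 5 faults.
Under LRU: F F F . . . . F . . → 4 faults.
A − B = 5 − 4 = 1.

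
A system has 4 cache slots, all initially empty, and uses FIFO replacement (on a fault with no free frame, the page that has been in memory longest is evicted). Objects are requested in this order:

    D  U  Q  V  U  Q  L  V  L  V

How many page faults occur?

D: fault, frames (D)
U: fault, frames (D U)
Q: fault, frames (D U Q)
V: fault, frames (D U Q V)
U: hit
Q: hit
L: fault, evict D, frames (U Q V L)
V: hit
L: hit
V: hit
Page faults: 5.

5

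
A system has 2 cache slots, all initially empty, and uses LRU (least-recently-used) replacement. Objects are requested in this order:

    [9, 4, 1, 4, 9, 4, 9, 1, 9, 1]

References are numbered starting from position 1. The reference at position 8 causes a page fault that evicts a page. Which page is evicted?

pos 1: 9 -> fault, frames {9}
pos 2: 4 -> fault, frames {9,4}
pos 3: 1 -> fault, evict 9, frames {4,1}
pos 4: 4 -> hit
pos 5: 9 -> fault, evict 1, frames {4,9}
pos 6: 4 -> hit
pos 7: 9 -> hit
pos 8: 1 -> fault, evict 4, frames {9,1}
At position 8, page 4 is evicted.

4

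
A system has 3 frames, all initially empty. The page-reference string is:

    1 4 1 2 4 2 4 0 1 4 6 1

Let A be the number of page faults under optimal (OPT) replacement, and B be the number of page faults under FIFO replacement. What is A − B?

Under OPT: F F . F . . . F . . F . → 5 faults.
Under FIFO: F F . F . . . F F F F . → 7 faults.
A − B = 5 − 7 = -2.

-2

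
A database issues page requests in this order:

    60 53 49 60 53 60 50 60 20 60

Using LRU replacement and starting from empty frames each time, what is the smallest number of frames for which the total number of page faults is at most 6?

f=1: 10 faults
f=2: 7 faults
f=3: 5 faults
f=4: 5 faults
f=5: 5 faults
Smallest f with faults ≤ 6 is 3.

3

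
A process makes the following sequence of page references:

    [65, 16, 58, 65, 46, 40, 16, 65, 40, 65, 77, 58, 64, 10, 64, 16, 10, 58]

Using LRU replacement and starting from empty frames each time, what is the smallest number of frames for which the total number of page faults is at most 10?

5

f=1: 18 faults
f=2: 16 faults
f=3: 13 faults
f=4: 11 faults
f=5: 10 faults
f=6: 9 faults
f=7: 8 faults
f=8: 8 faults
Smallest f with faults ≤ 10 is 5.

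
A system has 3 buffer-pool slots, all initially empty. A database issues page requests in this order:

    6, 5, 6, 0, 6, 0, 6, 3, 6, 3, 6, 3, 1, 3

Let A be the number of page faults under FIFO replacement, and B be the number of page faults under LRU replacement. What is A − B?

Under FIFO: F F . F . . . F F . . . F . → 6 faults.
Under LRU: F F . F . . . F . . . . F . → 5 faults.
A − B = 6 − 5 = 1.

1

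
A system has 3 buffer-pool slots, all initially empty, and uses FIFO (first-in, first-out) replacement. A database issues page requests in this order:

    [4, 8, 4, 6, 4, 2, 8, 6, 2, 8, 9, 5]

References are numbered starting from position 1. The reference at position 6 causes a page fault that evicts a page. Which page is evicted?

pos 1: 4 -> miss, frames (4)
pos 2: 8 -> miss, frames (4 8)
pos 3: 4 -> hit
pos 4: 6 -> miss, frames (4 8 6)
pos 5: 4 -> hit
pos 6: 2 -> miss, evict 4, frames (8 6 2)
At position 6, page 4 is evicted.

4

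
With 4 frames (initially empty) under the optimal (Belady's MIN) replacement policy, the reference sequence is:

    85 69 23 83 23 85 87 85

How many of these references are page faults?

5

85 -> fault, frames [85]
69 -> fault, frames [85, 69]
23 -> fault, frames [85, 69, 23]
83 -> fault, frames [85, 69, 23, 83]
23 -> hit
85 -> hit
87 -> fault, evict 83, frames [85, 69, 23, 87]
85 -> hit
Page faults: 5.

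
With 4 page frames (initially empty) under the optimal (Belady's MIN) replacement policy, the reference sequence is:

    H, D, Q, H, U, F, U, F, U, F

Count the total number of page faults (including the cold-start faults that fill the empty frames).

5

H -> miss, frames [H]
D -> miss, frames [H, D]
Q -> miss, frames [H, D, Q]
H -> hit
U -> miss, frames [H, D, Q, U]
F -> miss, evict Q, frames [H, D, U, F]
U -> hit
F -> hit
U -> hit
F -> hit
Page faults: 5.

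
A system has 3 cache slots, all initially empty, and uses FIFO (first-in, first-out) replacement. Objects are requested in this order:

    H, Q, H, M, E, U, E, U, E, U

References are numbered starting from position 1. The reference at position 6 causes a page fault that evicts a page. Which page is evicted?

Q

pos 1: H -> fault, frames (H)
pos 2: Q -> fault, frames (H Q)
pos 3: H -> hit
pos 4: M -> fault, frames (H Q M)
pos 5: E -> fault, evict H, frames (Q M E)
pos 6: U -> fault, evict Q, frames (M E U)
At position 6, page Q is evicted.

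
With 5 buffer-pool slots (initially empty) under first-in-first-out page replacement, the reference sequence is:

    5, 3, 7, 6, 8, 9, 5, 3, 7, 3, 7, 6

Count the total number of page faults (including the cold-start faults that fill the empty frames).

5: fault, frames {5}
3: fault, frames {5,3}
7: fault, frames {5,3,7}
6: fault, frames {5,3,7,6}
8: fault, frames {5,3,7,6,8}
9: fault, evict 5, frames {3,7,6,8,9}
5: fault, evict 3, frames {7,6,8,9,5}
3: fault, evict 7, frames {6,8,9,5,3}
7: fault, evict 6, frames {8,9,5,3,7}
3: hit
7: hit
6: fault, evict 8, frames {9,5,3,7,6}
Page faults: 10.

10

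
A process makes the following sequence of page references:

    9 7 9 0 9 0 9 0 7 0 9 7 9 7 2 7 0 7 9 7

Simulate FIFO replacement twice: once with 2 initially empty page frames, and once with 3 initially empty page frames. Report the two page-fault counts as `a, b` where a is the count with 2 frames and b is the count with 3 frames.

12, 6

2 frames: F F . F F . . . F F F F . . F . F F F . → 12 faults.
3 frames: F F . F . . . . . . . . . . F . . . F F → 6 faults.
6 < 12: adding a frame reduced faults, as is typical.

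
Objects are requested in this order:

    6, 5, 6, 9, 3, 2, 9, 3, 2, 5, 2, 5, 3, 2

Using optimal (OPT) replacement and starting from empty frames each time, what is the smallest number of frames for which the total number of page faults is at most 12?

f=1: 14 faults
f=2: 8 faults
f=3: 6 faults
f=4: 5 faults
f=5: 5 faults
Smallest f with faults ≤ 12 is 2.

2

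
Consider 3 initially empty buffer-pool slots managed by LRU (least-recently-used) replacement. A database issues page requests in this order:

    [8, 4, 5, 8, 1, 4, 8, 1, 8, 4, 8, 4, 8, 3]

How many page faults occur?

6

8: miss, frames (8)
4: miss, frames (8 4)
5: miss, frames (8 4 5)
8: hit
1: miss, evict 4, frames (5 8 1)
4: miss, evict 5, frames (8 1 4)
8: hit
1: hit
8: hit
4: hit
8: hit
4: hit
8: hit
3: miss, evict 1, frames (4 8 3)
Page faults: 6.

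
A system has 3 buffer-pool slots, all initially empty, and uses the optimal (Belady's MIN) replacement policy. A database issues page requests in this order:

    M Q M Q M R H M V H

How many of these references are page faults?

M → fault, frames (M)
Q → fault, frames (M Q)
M → hit
Q → hit
M → hit
R → fault, frames (M Q R)
H → fault, evict R, frames (M Q H)
M → hit
V → fault, evict Q, frames (M H V)
H → hit
Page faults: 5.

5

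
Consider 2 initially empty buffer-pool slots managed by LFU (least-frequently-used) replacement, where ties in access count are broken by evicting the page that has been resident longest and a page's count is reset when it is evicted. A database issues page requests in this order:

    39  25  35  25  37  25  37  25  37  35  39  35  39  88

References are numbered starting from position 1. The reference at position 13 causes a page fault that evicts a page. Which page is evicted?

35

pos 1: 39 → miss, frames [39]
pos 2: 25 → miss, frames [39, 25]
pos 3: 35 → miss, evict 39, frames [25, 35]
pos 4: 25 → hit
pos 5: 37 → miss, evict 35, frames [25, 37]
pos 6: 25 → hit
pos 7: 37 → hit
pos 8: 25 → hit
pos 9: 37 → hit
pos 10: 35 → miss, evict 37, frames [25, 35]
pos 11: 39 → miss, evict 35, frames [25, 39]
pos 12: 35 → miss, evict 39, frames [25, 35]
pos 13: 39 → miss, evict 35, frames [25, 39]
At position 13, page 35 is evicted.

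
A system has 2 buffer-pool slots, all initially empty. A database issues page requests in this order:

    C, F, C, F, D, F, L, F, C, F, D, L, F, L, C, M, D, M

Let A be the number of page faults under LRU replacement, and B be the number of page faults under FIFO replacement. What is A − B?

-1

Under LRU: F F . . F . F . F . F F F . F F F . → 11 faults.
Under FIFO: F F . . F . F F F . F F F . F F F . → 12 faults.
A − B = 11 − 12 = -1.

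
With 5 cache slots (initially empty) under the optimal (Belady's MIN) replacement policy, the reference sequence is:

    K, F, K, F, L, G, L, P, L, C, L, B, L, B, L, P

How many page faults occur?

7

K → miss, frames [K]
F → miss, frames [K, F]
K → hit
F → hit
L → miss, frames [K, F, L]
G → miss, frames [K, F, L, G]
L → hit
P → miss, frames [K, F, L, G, P]
L → hit
C → miss, evict G, frames [K, F, L, P, C]
L → hit
B → miss, evict C, frames [K, F, L, P, B]
L → hit
B → hit
L → hit
P → hit
Page faults: 7.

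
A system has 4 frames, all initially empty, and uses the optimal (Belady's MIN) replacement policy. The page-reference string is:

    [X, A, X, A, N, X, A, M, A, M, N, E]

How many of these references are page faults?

X → miss, frames {X}
A → miss, frames {X,A}
X → hit
A → hit
N → miss, frames {X,A,N}
X → hit
A → hit
M → miss, frames {X,A,N,M}
A → hit
M → hit
N → hit
E → miss, evict M, frames {X,A,N,E}
Page faults: 5.

5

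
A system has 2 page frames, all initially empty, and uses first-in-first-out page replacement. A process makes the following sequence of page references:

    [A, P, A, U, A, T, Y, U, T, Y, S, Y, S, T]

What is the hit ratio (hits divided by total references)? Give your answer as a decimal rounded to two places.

0.21

A → fault, frames {A}
P → fault, frames {A,P}
A → hit
U → fault, evict A, frames {P,U}
A → fault, evict P, frames {U,A}
T → fault, evict U, frames {A,T}
Y → fault, evict A, frames {T,Y}
U → fault, evict T, frames {Y,U}
T → fault, evict Y, frames {U,T}
Y → fault, evict U, frames {T,Y}
S → fault, evict T, frames {Y,S}
Y → hit
S → hit
T → fault, evict Y, frames {S,T}
Hits: 3 of 14 references → 3/14 = 0.2143.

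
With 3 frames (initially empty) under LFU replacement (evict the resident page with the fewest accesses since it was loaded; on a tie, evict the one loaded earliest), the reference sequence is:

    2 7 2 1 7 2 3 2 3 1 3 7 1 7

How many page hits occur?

2 -> miss, frames [2]
7 -> miss, frames [2, 7]
2 -> hit
1 -> miss, frames [2, 7, 1]
7 -> hit
2 -> hit
3 -> miss, evict 1, frames [2, 7, 3]
2 -> hit
3 -> hit
1 -> miss, evict 7, frames [2, 3, 1]
3 -> hit
7 -> miss, evict 1, frames [2, 3, 7]
1 -> miss, evict 7, frames [2, 3, 1]
7 -> miss, evict 1, frames [2, 3, 7]
Hits: 6.

6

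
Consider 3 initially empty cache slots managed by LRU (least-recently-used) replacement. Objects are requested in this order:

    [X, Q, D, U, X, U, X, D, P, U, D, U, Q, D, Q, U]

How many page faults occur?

X → miss, frames {X}
Q → miss, frames {X,Q}
D → miss, frames {X,Q,D}
U → miss, evict X, frames {Q,D,U}
X → miss, evict Q, frames {D,U,X}
U → hit
X → hit
D → hit
P → miss, evict U, frames {X,D,P}
U → miss, evict X, frames {D,P,U}
D → hit
U → hit
Q → miss, evict P, frames {D,U,Q}
D → hit
Q → hit
U → hit
Page faults: 8.

8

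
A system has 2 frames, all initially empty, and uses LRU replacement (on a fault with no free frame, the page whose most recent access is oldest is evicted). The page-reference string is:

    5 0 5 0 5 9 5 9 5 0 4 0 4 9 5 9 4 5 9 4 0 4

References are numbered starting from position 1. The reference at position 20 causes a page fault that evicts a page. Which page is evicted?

pos 1: 5: fault, frames (5)
pos 2: 0: fault, frames (5 0)
pos 3: 5: hit
pos 4: 0: hit
pos 5: 5: hit
pos 6: 9: fault, evict 0, frames (5 9)
pos 7: 5: hit
pos 8: 9: hit
pos 9: 5: hit
pos 10: 0: fault, evict 9, frames (5 0)
pos 11: 4: fault, evict 5, frames (0 4)
pos 12: 0: hit
pos 13: 4: hit
pos 14: 9: fault, evict 0, frames (4 9)
pos 15: 5: fault, evict 4, frames (9 5)
pos 16: 9: hit
pos 17: 4: fault, evict 5, frames (9 4)
pos 18: 5: fault, evict 9, frames (4 5)
pos 19: 9: fault, evict 4, frames (5 9)
pos 20: 4: fault, evict 5, frames (9 4)
At position 20, page 5 is evicted.

5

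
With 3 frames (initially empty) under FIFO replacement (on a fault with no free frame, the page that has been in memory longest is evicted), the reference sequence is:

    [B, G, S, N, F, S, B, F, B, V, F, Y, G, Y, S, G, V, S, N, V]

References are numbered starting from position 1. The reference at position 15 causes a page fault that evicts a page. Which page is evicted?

V

pos 1: B -> miss, frames {B}
pos 2: G -> miss, frames {B,G}
pos 3: S -> miss, frames {B,G,S}
pos 4: N -> miss, evict B, frames {G,S,N}
pos 5: F -> miss, evict G, frames {S,N,F}
pos 6: S -> hit
pos 7: B -> miss, evict S, frames {N,F,B}
pos 8: F -> hit
pos 9: B -> hit
pos 10: V -> miss, evict N, frames {F,B,V}
pos 11: F -> hit
pos 12: Y -> miss, evict F, frames {B,V,Y}
pos 13: G -> miss, evict B, frames {V,Y,G}
pos 14: Y -> hit
pos 15: S -> miss, evict V, frames {Y,G,S}
At position 15, page V is evicted.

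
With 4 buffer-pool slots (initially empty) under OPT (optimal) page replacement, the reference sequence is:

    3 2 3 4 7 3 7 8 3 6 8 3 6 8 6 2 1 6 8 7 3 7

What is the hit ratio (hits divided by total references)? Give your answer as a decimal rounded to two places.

3 -> fault, frames (3)
2 -> fault, frames (3 2)
3 -> hit
4 -> fault, frames (3 2 4)
7 -> fault, frames (3 2 4 7)
3 -> hit
7 -> hit
8 -> fault, evict 4, frames (3 2 7 8)
3 -> hit
6 -> fault, evict 7, frames (3 2 8 6)
8 -> hit
3 -> hit
6 -> hit
8 -> hit
6 -> hit
2 -> hit
1 -> fault, evict 2, frames (3 8 6 1)
6 -> hit
8 -> hit
7 -> fault, evict 1, frames (3 8 6 7)
3 -> hit
7 -> hit
Hits: 14 of 22 references → 14/22 = 0.6364.

0.64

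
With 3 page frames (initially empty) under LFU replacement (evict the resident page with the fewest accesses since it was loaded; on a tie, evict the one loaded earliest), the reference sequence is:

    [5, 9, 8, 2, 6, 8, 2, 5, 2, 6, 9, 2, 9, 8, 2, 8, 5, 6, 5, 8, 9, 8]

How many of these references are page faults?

5: fault, frames {5}
9: fault, frames {5,9}
8: fault, frames {5,9,8}
2: fault, evict 5, frames {9,8,2}
6: fault, evict 9, frames {8,2,6}
8: hit
2: hit
5: fault, evict 6, frames {8,2,5}
2: hit
6: fault, evict 5, frames {8,2,6}
9: fault, evict 6, frames {8,2,9}
2: hit
9: hit
8: hit
2: hit
8: hit
5: fault, evict 9, frames {8,2,5}
6: fault, evict 5, frames {8,2,6}
5: fault, evict 6, frames {8,2,5}
8: hit
9: fault, evict 5, frames {8,2,9}
8: hit
Page faults: 12.

12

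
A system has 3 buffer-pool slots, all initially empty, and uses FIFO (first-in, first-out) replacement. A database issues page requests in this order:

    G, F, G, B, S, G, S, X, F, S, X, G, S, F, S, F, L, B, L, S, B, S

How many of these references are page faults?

G → fault, frames [G]
F → fault, frames [G, F]
G → hit
B → fault, frames [G, F, B]
S → fault, evict G, frames [F, B, S]
G → fault, evict F, frames [B, S, G]
S → hit
X → fault, evict B, frames [S, G, X]
F → fault, evict S, frames [G, X, F]
S → fault, evict G, frames [X, F, S]
X → hit
G → fault, evict X, frames [F, S, G]
S → hit
F → hit
S → hit
F → hit
L → fault, evict F, frames [S, G, L]
B → fault, evict S, frames [G, L, B]
L → hit
S → fault, evict G, frames [L, B, S]
B → hit
S → hit
Page faults: 12.

12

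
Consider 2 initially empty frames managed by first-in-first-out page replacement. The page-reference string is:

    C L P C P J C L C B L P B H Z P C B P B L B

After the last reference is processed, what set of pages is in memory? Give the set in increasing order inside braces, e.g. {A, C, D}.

C -> fault, frames (C)
L -> fault, frames (C L)
P -> fault, evict C, frames (L P)
C -> fault, evict L, frames (P C)
P -> hit
J -> fault, evict P, frames (C J)
C -> hit
L -> fault, evict C, frames (J L)
C -> fault, evict J, frames (L C)
B -> fault, evict L, frames (C B)
L -> fault, evict C, frames (B L)
P -> fault, evict B, frames (L P)
B -> fault, evict L, frames (P B)
H -> fault, evict P, frames (B H)
Z -> fault, evict B, frames (H Z)
P -> fault, evict H, frames (Z P)
C -> fault, evict Z, frames (P C)
B -> fault, evict P, frames (C B)
P -> fault, evict C, frames (B P)
B -> hit
L -> fault, evict B, frames (P L)
B -> fault, evict P, frames (L B)

{B, L}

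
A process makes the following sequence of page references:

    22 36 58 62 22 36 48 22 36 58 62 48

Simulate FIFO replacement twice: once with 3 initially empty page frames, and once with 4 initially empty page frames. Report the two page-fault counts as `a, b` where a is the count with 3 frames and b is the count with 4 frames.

9, 10

3 frames: F F F F F F F . . F F . → 9 faults.
4 frames: F F F F . . F F F F F F → 10 faults.
10 > 9: adding a frame increased faults — Belady's anomaly.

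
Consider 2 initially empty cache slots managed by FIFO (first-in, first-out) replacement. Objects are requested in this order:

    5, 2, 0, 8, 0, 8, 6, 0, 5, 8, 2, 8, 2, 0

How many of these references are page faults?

5 -> miss, frames [5]
2 -> miss, frames [5, 2]
0 -> miss, evict 5, frames [2, 0]
8 -> miss, evict 2, frames [0, 8]
0 -> hit
8 -> hit
6 -> miss, evict 0, frames [8, 6]
0 -> miss, evict 8, frames [6, 0]
5 -> miss, evict 6, frames [0, 5]
8 -> miss, evict 0, frames [5, 8]
2 -> miss, evict 5, frames [8, 2]
8 -> hit
2 -> hit
0 -> miss, evict 8, frames [2, 0]
Page faults: 10.

10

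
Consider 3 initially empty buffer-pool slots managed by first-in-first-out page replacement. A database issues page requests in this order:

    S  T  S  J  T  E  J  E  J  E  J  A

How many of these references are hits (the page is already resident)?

7

S: fault, frames (S)
T: fault, frames (S T)
S: hit
J: fault, frames (S T J)
T: hit
E: fault, evict S, frames (T J E)
J: hit
E: hit
J: hit
E: hit
J: hit
A: fault, evict T, frames (J E A)
Hits: 7.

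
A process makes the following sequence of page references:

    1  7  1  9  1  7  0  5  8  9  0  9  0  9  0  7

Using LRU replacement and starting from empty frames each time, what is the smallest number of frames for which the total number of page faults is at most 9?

3

f=1: 16 faults
f=2: 10 faults
f=3: 9 faults
f=4: 8 faults
f=5: 7 faults
f=6: 6 faults
Smallest f with faults ≤ 9 is 3.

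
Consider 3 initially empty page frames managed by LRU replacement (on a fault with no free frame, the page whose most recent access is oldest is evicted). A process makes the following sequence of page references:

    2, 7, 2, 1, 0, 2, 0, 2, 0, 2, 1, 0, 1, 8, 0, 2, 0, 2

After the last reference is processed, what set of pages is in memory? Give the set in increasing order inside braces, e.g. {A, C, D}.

2: fault, frames (2)
7: fault, frames (2 7)
2: hit
1: fault, frames (7 2 1)
0: fault, evict 7, frames (2 1 0)
2: hit
0: hit
2: hit
0: hit
2: hit
1: hit
0: hit
1: hit
8: fault, evict 2, frames (0 1 8)
0: hit
2: fault, evict 1, frames (8 0 2)
0: hit
2: hit

{0, 2, 8}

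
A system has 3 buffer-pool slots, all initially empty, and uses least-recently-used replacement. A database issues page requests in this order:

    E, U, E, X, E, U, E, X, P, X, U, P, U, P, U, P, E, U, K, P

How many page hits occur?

E: miss, frames [E]
U: miss, frames [E, U]
E: hit
X: miss, frames [U, E, X]
E: hit
U: hit
E: hit
X: hit
P: miss, evict U, frames [E, X, P]
X: hit
U: miss, evict E, frames [P, X, U]
P: hit
U: hit
P: hit
U: hit
P: hit
E: miss, evict X, frames [U, P, E]
U: hit
K: miss, evict P, frames [E, U, K]
P: miss, evict E, frames [U, K, P]
Hits: 12.

12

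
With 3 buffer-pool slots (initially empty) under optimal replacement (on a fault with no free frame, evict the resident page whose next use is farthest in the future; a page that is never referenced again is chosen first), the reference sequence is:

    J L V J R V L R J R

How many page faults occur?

J: miss, frames {J}
L: miss, frames {J,L}
V: miss, frames {J,L,V}
J: hit
R: miss, evict J, frames {L,V,R}
V: hit
L: hit
R: hit
J: miss, evict V, frames {L,R,J}
R: hit
Page faults: 5.

5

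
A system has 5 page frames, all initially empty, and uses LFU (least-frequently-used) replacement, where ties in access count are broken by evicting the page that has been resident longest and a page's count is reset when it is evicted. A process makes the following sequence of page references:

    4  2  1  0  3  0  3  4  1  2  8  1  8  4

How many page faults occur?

7

4: miss, frames (4)
2: miss, frames (4 2)
1: miss, frames (4 2 1)
0: miss, frames (4 2 1 0)
3: miss, frames (4 2 1 0 3)
0: hit
3: hit
4: hit
1: hit
2: hit
8: miss, evict 4, frames (2 1 0 3 8)
1: hit
8: hit
4: miss, evict 2, frames (1 0 3 8 4)
Page faults: 7.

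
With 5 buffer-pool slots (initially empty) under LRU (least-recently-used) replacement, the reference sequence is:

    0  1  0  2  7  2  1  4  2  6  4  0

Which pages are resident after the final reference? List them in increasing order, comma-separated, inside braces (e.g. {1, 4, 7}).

{0, 1, 2, 4, 6}

0: miss, frames [0]
1: miss, frames [0, 1]
0: hit
2: miss, frames [1, 0, 2]
7: miss, frames [1, 0, 2, 7]
2: hit
1: hit
4: miss, frames [0, 7, 2, 1, 4]
2: hit
6: miss, evict 0, frames [7, 1, 4, 2, 6]
4: hit
0: miss, evict 7, frames [1, 2, 6, 4, 0]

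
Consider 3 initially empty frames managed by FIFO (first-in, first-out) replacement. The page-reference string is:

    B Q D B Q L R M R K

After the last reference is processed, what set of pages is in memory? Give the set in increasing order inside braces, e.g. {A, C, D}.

{K, M, R}

B -> miss, frames {B}
Q -> miss, frames {B,Q}
D -> miss, frames {B,Q,D}
B -> hit
Q -> hit
L -> miss, evict B, frames {Q,D,L}
R -> miss, evict Q, frames {D,L,R}
M -> miss, evict D, frames {L,R,M}
R -> hit
K -> miss, evict L, frames {R,M,K}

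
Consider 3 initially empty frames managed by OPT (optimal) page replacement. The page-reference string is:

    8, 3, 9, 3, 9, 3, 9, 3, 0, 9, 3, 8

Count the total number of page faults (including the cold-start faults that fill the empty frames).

8 → fault, frames (8)
3 → fault, frames (8 3)
9 → fault, frames (8 3 9)
3 → hit
9 → hit
3 → hit
9 → hit
3 → hit
0 → fault, evict 8, frames (3 9 0)
9 → hit
3 → hit
8 → fault, evict 0, frames (3 9 8)
Page faults: 5.

5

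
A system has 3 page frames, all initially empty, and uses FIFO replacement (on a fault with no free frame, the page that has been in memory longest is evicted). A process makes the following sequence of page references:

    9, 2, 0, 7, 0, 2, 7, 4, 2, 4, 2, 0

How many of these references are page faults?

9 → fault, frames [9]
2 → fault, frames [9, 2]
0 → fault, frames [9, 2, 0]
7 → fault, evict 9, frames [2, 0, 7]
0 → hit
2 → hit
7 → hit
4 → fault, evict 2, frames [0, 7, 4]
2 → fault, evict 0, frames [7, 4, 2]
4 → hit
2 → hit
0 → fault, evict 7, frames [4, 2, 0]
Page faults: 7.

7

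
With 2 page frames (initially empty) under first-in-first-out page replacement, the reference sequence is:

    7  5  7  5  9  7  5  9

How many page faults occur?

6

7 -> fault, frames [7]
5 -> fault, frames [7, 5]
7 -> hit
5 -> hit
9 -> fault, evict 7, frames [5, 9]
7 -> fault, evict 5, frames [9, 7]
5 -> fault, evict 9, frames [7, 5]
9 -> fault, evict 7, frames [5, 9]
Page faults: 6.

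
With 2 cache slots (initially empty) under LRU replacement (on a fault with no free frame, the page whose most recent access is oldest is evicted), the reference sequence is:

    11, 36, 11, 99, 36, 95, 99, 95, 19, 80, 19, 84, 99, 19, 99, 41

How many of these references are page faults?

12

11 -> miss, frames {11}
36 -> miss, frames {11,36}
11 -> hit
99 -> miss, evict 36, frames {11,99}
36 -> miss, evict 11, frames {99,36}
95 -> miss, evict 99, frames {36,95}
99 -> miss, evict 36, frames {95,99}
95 -> hit
19 -> miss, evict 99, frames {95,19}
80 -> miss, evict 95, frames {19,80}
19 -> hit
84 -> miss, evict 80, frames {19,84}
99 -> miss, evict 19, frames {84,99}
19 -> miss, evict 84, frames {99,19}
99 -> hit
41 -> miss, evict 19, frames {99,41}
Page faults: 12.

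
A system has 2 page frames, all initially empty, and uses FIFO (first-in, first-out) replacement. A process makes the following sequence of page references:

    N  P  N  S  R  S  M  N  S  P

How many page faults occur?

8

N: miss, frames {N}
P: miss, frames {N,P}
N: hit
S: miss, evict N, frames {P,S}
R: miss, evict P, frames {S,R}
S: hit
M: miss, evict S, frames {R,M}
N: miss, evict R, frames {M,N}
S: miss, evict M, frames {N,S}
P: miss, evict N, frames {S,P}
Page faults: 8.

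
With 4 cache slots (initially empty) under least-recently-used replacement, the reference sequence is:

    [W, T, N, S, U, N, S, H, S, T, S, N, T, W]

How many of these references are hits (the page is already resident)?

6

W: fault, frames (W)
T: fault, frames (W T)
N: fault, frames (W T N)
S: fault, frames (W T N S)
U: fault, evict W, frames (T N S U)
N: hit
S: hit
H: fault, evict T, frames (U N S H)
S: hit
T: fault, evict U, frames (N H S T)
S: hit
N: hit
T: hit
W: fault, evict H, frames (S N T W)
Hits: 6.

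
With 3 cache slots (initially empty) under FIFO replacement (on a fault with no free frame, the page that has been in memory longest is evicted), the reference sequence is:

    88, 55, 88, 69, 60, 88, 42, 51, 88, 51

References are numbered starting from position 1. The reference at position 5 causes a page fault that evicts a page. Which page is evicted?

pos 1: 88: fault, frames (88)
pos 2: 55: fault, frames (88 55)
pos 3: 88: hit
pos 4: 69: fault, frames (88 55 69)
pos 5: 60: fault, evict 88, frames (55 69 60)
At position 5, page 88 is evicted.

88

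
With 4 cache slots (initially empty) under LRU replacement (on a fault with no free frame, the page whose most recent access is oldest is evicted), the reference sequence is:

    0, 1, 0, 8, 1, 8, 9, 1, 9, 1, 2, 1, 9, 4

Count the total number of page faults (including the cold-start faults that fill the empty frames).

0 → miss, frames [0]
1 → miss, frames [0, 1]
0 → hit
8 → miss, frames [1, 0, 8]
1 → hit
8 → hit
9 → miss, frames [0, 1, 8, 9]
1 → hit
9 → hit
1 → hit
2 → miss, evict 0, frames [8, 9, 1, 2]
1 → hit
9 → hit
4 → miss, evict 8, frames [2, 1, 9, 4]
Page faults: 6.

6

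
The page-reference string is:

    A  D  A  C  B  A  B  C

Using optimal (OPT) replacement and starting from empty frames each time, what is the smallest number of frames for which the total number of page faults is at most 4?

3

f=1: 8 faults
f=2: 5 faults
f=3: 4 faults
f=4: 4 faults
Smallest f with faults ≤ 4 is 3.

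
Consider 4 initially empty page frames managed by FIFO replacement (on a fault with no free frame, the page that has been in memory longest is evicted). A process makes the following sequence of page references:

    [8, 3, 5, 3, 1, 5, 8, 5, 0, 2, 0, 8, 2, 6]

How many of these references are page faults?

8

8: fault, frames [8]
3: fault, frames [8, 3]
5: fault, frames [8, 3, 5]
3: hit
1: fault, frames [8, 3, 5, 1]
5: hit
8: hit
5: hit
0: fault, evict 8, frames [3, 5, 1, 0]
2: fault, evict 3, frames [5, 1, 0, 2]
0: hit
8: fault, evict 5, frames [1, 0, 2, 8]
2: hit
6: fault, evict 1, frames [0, 2, 8, 6]
Page faults: 8.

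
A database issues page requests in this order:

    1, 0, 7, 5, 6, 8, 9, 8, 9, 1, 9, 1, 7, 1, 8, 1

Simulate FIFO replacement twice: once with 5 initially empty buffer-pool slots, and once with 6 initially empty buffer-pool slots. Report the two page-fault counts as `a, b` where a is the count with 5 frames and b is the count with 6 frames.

9, 8

5 frames: F F F F F F F . . F . . F . . . → 9 faults.
6 frames: F F F F F F F . . F . . . . . . → 8 faults.
8 < 9: adding a frame reduced faults, as is typical.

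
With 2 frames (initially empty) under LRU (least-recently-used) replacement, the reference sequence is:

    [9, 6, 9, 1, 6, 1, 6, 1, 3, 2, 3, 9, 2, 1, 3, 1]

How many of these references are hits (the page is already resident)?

9 → miss, frames {9}
6 → miss, frames {9,6}
9 → hit
1 → miss, evict 6, frames {9,1}
6 → miss, evict 9, frames {1,6}
1 → hit
6 → hit
1 → hit
3 → miss, evict 6, frames {1,3}
2 → miss, evict 1, frames {3,2}
3 → hit
9 → miss, evict 2, frames {3,9}
2 → miss, evict 3, frames {9,2}
1 → miss, evict 9, frames {2,1}
3 → miss, evict 2, frames {1,3}
1 → hit
Hits: 6.

6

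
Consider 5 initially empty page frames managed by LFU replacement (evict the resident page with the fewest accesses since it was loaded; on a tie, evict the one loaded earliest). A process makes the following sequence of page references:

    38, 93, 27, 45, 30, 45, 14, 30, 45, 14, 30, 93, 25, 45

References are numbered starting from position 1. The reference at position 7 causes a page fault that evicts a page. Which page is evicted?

38

pos 1: 38: miss, frames [38]
pos 2: 93: miss, frames [38, 93]
pos 3: 27: miss, frames [38, 93, 27]
pos 4: 45: miss, frames [38, 93, 27, 45]
pos 5: 30: miss, frames [38, 93, 27, 45, 30]
pos 6: 45: hit
pos 7: 14: miss, evict 38, frames [93, 27, 45, 30, 14]
At position 7, page 38 is evicted.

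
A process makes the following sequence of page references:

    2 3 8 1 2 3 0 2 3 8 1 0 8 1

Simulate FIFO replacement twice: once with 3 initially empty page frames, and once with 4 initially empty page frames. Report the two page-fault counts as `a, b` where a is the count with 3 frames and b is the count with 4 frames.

9, 10

3 frames: F F F F F F F . . F F . . . → 9 faults.
4 frames: F F F F . . F F F F F F . . → 10 faults.
10 > 9: adding a frame increased faults — Belady's anomaly.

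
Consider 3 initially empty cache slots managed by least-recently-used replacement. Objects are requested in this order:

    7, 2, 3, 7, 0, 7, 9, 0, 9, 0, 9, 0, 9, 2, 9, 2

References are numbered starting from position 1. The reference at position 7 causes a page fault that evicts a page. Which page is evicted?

3

pos 1: 7 -> miss, frames {7}
pos 2: 2 -> miss, frames {7,2}
pos 3: 3 -> miss, frames {7,2,3}
pos 4: 7 -> hit
pos 5: 0 -> miss, evict 2, frames {3,7,0}
pos 6: 7 -> hit
pos 7: 9 -> miss, evict 3, frames {0,7,9}
At position 7, page 3 is evicted.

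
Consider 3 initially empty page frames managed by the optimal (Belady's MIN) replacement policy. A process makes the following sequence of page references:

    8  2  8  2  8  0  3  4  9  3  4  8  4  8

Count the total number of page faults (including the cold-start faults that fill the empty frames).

8 → miss, frames [8]
2 → miss, frames [8, 2]
8 → hit
2 → hit
8 → hit
0 → miss, frames [8, 2, 0]
3 → miss, evict 0, frames [8, 2, 3]
4 → miss, evict 2, frames [8, 3, 4]
9 → miss, evict 8, frames [3, 4, 9]
3 → hit
4 → hit
8 → miss, evict 9, frames [3, 4, 8]
4 → hit
8 → hit
Page faults: 7.

7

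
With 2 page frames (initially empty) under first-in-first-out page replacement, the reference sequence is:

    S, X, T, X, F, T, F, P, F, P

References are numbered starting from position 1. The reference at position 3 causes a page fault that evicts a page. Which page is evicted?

pos 1: S -> miss, frames (S)
pos 2: X -> miss, frames (S X)
pos 3: T -> miss, evict S, frames (X T)
At position 3, page S is evicted.

S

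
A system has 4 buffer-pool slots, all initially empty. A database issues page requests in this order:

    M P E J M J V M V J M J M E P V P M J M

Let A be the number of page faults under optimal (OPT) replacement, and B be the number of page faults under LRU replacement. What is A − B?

-2

Under OPT: F F F F . . F . . . . . . . F . . . . . → 6 faults.
Under LRU: F F F F . . F . . . . . . . F F . . F . → 8 faults.
A − B = 6 − 8 = -2.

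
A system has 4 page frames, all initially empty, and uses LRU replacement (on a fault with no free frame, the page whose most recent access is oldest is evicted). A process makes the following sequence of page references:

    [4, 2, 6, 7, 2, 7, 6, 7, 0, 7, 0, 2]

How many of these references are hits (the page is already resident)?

7

4: miss, frames (4)
2: miss, frames (4 2)
6: miss, frames (4 2 6)
7: miss, frames (4 2 6 7)
2: hit
7: hit
6: hit
7: hit
0: miss, evict 4, frames (2 6 7 0)
7: hit
0: hit
2: hit
Hits: 7.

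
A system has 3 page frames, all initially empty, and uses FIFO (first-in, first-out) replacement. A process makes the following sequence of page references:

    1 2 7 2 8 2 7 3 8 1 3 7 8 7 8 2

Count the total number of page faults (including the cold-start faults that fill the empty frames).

1: miss, frames [1]
2: miss, frames [1, 2]
7: miss, frames [1, 2, 7]
2: hit
8: miss, evict 1, frames [2, 7, 8]
2: hit
7: hit
3: miss, evict 2, frames [7, 8, 3]
8: hit
1: miss, evict 7, frames [8, 3, 1]
3: hit
7: miss, evict 8, frames [3, 1, 7]
8: miss, evict 3, frames [1, 7, 8]
7: hit
8: hit
2: miss, evict 1, frames [7, 8, 2]
Page faults: 9.

9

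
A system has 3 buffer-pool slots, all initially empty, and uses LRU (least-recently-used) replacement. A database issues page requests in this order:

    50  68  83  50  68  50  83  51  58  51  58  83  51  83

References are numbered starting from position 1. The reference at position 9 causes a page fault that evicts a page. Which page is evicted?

50

pos 1: 50: miss, frames (50)
pos 2: 68: miss, frames (50 68)
pos 3: 83: miss, frames (50 68 83)
pos 4: 50: hit
pos 5: 68: hit
pos 6: 50: hit
pos 7: 83: hit
pos 8: 51: miss, evict 68, frames (50 83 51)
pos 9: 58: miss, evict 50, frames (83 51 58)
At position 9, page 50 is evicted.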